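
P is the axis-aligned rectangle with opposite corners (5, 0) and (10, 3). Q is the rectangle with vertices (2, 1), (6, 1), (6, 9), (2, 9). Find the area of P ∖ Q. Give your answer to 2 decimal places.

13.00

|P∩Q|: x∈[5,6], y∈[1,3] → 1·2 = 2.
|P| = 15.
|P ∖ Q| = |P| − |P∩Q| = 15 − 2 = 13.00.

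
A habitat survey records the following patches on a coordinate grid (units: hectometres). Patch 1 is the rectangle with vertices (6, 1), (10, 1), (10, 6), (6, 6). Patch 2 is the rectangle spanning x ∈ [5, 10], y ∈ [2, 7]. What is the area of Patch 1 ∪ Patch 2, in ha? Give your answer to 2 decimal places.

By inclusion–exclusion:
Individual areas: |Patch 1| = 20, |Patch 2| = 25.
|Patch 1∩Patch 2|: x∈[6,10], y∈[2,6] → 4·4 = 16.
|Patch 1 ∪ Patch 2| = 45 − 16 = 29.00.

29.00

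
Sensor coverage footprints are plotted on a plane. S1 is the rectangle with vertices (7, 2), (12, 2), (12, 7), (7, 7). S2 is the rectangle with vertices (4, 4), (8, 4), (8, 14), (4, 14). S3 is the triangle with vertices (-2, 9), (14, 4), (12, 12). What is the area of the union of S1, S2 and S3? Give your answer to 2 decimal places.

By inclusion–exclusion:
Individual areas: |S1| = 25, |S2| = 40, |S3| = 59.
|S1∩S2|: x∈[7,8], y∈[4,7] → 1·3 = 3.
|S1∩S3| = 7.9688.
|S2∩S3| = 16.8571.
|S1∩S2∩S3| = 0.9688.
|S1 ∪ S2 ∪ S3| = 124 − 27.8259 + 0.9688 = 97.14.

97.14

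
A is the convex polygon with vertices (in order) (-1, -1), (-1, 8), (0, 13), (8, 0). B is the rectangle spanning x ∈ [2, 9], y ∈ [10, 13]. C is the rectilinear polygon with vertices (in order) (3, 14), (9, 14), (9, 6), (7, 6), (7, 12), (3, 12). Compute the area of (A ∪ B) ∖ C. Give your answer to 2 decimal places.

78.00

|A ∪ B| = 88.
|(A ∪ B) ∩ C| = 10.
|(A ∪ B) ∖ C| = 88 − 10 = 78.00.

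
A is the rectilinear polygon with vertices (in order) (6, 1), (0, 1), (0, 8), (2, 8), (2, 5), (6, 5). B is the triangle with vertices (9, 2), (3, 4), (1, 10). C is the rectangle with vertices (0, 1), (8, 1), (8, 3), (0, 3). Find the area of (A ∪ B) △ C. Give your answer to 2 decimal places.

31.83

|A ∪ B| = 41.1667.
|(A ∪ B) ∩ C| = 12.6667.
|(A ∪ B) △ C| = 41.1667 + 16 − 25.3333 = 31.83.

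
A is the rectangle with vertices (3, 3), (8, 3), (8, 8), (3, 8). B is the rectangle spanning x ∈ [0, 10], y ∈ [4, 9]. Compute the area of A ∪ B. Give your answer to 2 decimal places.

55.00

By inclusion–exclusion:
Individual areas: |A| = 25, |B| = 50.
|A∩B|: x∈[3,8], y∈[4,8] → 5·4 = 20.
|A ∪ B| = 75 − 20 = 55.00.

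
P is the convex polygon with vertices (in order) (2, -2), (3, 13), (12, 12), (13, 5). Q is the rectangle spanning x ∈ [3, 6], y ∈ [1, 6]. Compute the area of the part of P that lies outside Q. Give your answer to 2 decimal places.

95.00

|P| = 110, |P∩Q| = 15.
|P ∖ Q| = |P| − |P∩Q| = 110 − 15 = 95.00.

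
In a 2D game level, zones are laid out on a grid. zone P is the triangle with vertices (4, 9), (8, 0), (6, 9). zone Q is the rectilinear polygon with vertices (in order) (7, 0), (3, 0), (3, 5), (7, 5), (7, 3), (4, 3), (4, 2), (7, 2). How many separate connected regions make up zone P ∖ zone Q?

zone P ∖ zone Q splits into 2 disjoint pieces (area 6.2222, area 1.25).

2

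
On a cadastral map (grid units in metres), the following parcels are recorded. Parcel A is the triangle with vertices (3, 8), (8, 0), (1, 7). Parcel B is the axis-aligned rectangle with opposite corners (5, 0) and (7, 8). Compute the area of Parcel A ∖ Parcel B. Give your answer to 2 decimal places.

8.10

|Parcel A| = 10.5, |Parcel A∩Parcel B| = 2.4.
|Parcel A ∖ Parcel B| = |Parcel A| − |Parcel A∩Parcel B| = 10.5 − 2.4 = 8.10.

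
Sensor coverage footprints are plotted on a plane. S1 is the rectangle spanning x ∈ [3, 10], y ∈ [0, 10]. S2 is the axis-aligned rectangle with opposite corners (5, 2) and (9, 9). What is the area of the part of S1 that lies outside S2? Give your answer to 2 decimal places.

42.00

|S1∩S2|: x∈[5,9], y∈[2,9] → 4·7 = 28.
|S1| = 70.
|S1 ∖ S2| = |S1| − |S1∩S2| = 70 − 28 = 42.00.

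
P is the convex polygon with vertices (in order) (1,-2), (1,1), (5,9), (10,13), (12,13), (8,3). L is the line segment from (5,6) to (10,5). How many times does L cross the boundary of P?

The segment meets the boundary at (8.889,5.222).

1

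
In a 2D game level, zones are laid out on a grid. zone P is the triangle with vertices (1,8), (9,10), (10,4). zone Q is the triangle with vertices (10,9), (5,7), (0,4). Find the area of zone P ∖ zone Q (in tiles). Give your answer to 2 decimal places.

23.53

|zone P| = 25, |zone P∩zone Q| = 1.4687.
|zone P ∖ zone Q| = |zone P| − |zone P∩zone Q| = 25 − 1.4687 = 23.53.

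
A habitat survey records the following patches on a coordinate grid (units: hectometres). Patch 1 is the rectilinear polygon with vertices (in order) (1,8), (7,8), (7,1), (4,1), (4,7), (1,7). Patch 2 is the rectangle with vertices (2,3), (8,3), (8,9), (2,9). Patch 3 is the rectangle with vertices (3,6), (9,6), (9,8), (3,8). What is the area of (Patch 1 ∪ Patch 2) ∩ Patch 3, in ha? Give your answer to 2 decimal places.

10.00

The region (Patch 1 ∪ Patch 2) ∩ Patch 3 is the polygon with vertices (8,6), (3,6), (3,8), (8,8).
By the shoelace formula its area is 10.00.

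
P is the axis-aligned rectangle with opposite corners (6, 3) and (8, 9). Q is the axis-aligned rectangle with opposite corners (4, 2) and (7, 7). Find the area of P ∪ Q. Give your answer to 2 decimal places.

By inclusion–exclusion:
Individual areas: |P| = 12, |Q| = 15.
|P∩Q|: x∈[6,7], y∈[3,7] → 1·4 = 4.
|P ∪ Q| = 27 − 4 = 23.00.

23.00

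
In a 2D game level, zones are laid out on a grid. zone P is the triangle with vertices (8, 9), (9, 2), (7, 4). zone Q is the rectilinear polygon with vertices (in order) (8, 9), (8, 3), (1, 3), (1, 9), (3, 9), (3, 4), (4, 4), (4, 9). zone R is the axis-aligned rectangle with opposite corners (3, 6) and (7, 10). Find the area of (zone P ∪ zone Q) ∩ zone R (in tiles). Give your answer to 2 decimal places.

|zone P ∪ zone Q| = 40.
|(zone P ∪ zone Q) ∩ zone R| = 9.00.

9.00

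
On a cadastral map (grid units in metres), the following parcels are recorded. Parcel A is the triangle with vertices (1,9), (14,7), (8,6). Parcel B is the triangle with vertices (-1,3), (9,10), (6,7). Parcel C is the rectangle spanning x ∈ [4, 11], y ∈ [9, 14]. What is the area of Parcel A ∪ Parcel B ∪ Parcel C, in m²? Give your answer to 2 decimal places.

By inclusion–exclusion:
Individual areas: |Parcel A| = 12.5, |Parcel B| = 4.5, |Parcel C| = 35.
|Parcel A∩Parcel B| = 1.064.
|Parcel A∩Parcel C| = 0.
|Parcel B∩Parcel C| = 0.2143.
|Parcel A∩Parcel B∩Parcel C| = 0.
|Parcel A ∪ Parcel B ∪ Parcel C| = 52 − 1.2783 + 0 = 50.72.

50.72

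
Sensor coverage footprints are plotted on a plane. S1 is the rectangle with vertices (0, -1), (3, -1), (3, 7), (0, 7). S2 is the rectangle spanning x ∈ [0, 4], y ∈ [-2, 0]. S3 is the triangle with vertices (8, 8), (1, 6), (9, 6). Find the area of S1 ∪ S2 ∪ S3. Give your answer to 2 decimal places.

36.43

By inclusion–exclusion:
Individual areas: |S1| = 24, |S2| = 8, |S3| = 8.
|S1∩S2|: x∈[0,3], y∈[-1,0] → 3·1 = 3.
|S1∩S3| = 0.5714.
|S2∩S3| = 0.
|S1∩S2∩S3| = 0.
|S1 ∪ S2 ∪ S3| = 40 − 3.5714 + 0 = 36.43.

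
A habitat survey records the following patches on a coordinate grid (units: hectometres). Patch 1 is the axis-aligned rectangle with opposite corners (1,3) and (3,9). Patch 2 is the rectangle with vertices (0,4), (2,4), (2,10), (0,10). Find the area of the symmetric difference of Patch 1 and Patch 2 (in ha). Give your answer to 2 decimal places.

|Patch 1∩Patch 2|: x∈[1,2], y∈[4,9] → 1·5 = 5.
|Patch 1 △ Patch 2| = |Patch 1| + |Patch 2| − 2·|Patch 1∩Patch 2| = 12 + 12 − 10 = 14.00.

14.00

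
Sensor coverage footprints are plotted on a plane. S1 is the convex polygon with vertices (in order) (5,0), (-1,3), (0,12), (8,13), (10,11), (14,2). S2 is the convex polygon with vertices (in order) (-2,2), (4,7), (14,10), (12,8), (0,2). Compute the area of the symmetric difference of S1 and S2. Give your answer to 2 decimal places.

117.34

|S1| = 139.5, |S2| = 30, |S1∩S2| = 26.0788.
|S1 △ S2| = |S1| + |S2| − 2·|S1∩S2| = 139.5 + 30 − 52.1576 = 117.34.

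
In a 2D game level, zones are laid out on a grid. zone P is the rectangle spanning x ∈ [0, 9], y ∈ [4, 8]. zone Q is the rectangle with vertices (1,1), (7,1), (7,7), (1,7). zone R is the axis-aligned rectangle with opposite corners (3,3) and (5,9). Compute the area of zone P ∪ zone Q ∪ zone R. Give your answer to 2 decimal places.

By inclusion–exclusion:
Individual areas: |zone P| = 36, |zone Q| = 36, |zone R| = 12.
|zone P∩zone Q|: x∈[1,7], y∈[4,7] → 6·3 = 18.
|zone P∩zone R|: x∈[3,5], y∈[4,8] → 2·4 = 8.
|zone Q∩zone R|: x∈[3,5], y∈[3,7] → 2·4 = 8.
|zone P∩zone Q∩zone R| = 6.
|zone P ∪ zone Q ∪ zone R| = 84 − 34 + 6 = 56.00.

56.00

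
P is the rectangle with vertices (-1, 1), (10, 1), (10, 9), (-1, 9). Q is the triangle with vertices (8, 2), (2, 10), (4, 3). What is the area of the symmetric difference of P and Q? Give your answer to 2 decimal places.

75.46

|P| = 88, |Q| = 13, |P∩Q| = 12.7679.
|P △ Q| = |P| + |Q| − 2·|P∩Q| = 88 + 13 − 25.5357 = 75.46.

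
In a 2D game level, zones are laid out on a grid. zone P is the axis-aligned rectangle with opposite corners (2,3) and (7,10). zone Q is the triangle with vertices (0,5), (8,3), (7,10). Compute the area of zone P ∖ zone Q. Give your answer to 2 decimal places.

|zone P| = 35, |zone P∩zone Q| = 21.6964.
|zone P ∖ zone Q| = |zone P| − |zone P∩zone Q| = 35 − 21.6964 = 13.30.

13.30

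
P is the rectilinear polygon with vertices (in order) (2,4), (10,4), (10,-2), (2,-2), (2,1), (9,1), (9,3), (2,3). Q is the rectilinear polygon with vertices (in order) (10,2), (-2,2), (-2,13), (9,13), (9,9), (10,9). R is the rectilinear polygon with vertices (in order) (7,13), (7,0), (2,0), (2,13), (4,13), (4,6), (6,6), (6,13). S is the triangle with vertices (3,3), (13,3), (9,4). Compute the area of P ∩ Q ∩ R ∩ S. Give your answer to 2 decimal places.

1.33

The intersection is the polygon with vertices (7,3), (3,3), (7,3.667).
By the shoelace formula its area is 1.33.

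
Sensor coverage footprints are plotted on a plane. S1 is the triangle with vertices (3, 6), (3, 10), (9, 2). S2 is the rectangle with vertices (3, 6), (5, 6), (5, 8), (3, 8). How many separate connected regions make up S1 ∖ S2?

2

S1 ∖ S2 splits into 2 disjoint pieces (area 1.5, area 6.6667).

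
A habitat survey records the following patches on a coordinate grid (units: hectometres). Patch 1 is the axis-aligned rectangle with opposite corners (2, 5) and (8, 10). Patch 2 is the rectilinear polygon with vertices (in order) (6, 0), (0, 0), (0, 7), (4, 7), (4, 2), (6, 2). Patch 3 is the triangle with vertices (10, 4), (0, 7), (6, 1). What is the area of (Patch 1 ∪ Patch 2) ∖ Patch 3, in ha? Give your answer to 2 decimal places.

50.83

|Patch 1 ∪ Patch 2| = 58.
|(Patch 1 ∪ Patch 2) ∩ Patch 3| = 7.1667.
|(Patch 1 ∪ Patch 2) ∖ Patch 3| = 58 − 7.1667 = 50.83.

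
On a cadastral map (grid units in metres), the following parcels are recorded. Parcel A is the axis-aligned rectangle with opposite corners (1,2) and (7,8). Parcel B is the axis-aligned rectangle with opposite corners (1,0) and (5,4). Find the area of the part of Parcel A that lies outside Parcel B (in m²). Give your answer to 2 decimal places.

|Parcel A∩Parcel B|: x∈[1,5], y∈[2,4] → 4·2 = 8.
|Parcel A| = 36.
|Parcel A ∖ Parcel B| = |Parcel A| − |Parcel A∩Parcel B| = 36 − 8 = 28.00.

28.00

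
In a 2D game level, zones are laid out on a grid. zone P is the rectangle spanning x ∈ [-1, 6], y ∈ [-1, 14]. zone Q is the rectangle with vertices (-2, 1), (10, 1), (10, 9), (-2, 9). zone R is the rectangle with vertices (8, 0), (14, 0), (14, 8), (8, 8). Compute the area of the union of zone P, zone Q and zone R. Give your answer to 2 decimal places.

179.00

By inclusion–exclusion:
Individual areas: |zone P| = 105, |zone Q| = 96, |zone R| = 48.
|zone P∩zone Q|: x∈[-1,6], y∈[1,9] → 7·8 = 56.
|zone P∩zone R| = 0 (no overlap).
|zone Q∩zone R|: x∈[8,10], y∈[1,8] → 2·7 = 14.
|zone P∩zone Q∩zone R| = 0.
|zone P ∪ zone Q ∪ zone R| = 249 − 70 + 0 = 179.00.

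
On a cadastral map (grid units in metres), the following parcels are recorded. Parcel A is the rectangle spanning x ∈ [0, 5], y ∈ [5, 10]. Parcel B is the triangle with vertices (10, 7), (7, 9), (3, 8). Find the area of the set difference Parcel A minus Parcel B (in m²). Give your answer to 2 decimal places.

24.21

|Parcel A| = 25, |Parcel A∩Parcel B| = 0.7857.
|Parcel A ∖ Parcel B| = |Parcel A| − |Parcel A∩Parcel B| = 25 − 0.7857 = 24.21.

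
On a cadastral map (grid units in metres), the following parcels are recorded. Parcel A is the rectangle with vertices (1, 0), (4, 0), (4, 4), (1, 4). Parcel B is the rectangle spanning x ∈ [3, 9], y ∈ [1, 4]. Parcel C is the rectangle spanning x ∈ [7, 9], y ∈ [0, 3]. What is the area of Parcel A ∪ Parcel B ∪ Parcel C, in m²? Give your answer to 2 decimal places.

29.00

By inclusion–exclusion:
Individual areas: |Parcel A| = 12, |Parcel B| = 18, |Parcel C| = 6.
|Parcel A∩Parcel B|: x∈[3,4], y∈[1,4] → 1·3 = 3.
|Parcel A∩Parcel C| = 0 (no overlap).
|Parcel B∩Parcel C|: x∈[7,9], y∈[1,3] → 2·2 = 4.
|Parcel A∩Parcel B∩Parcel C| = 0.
|Parcel A ∪ Parcel B ∪ Parcel C| = 36 − 7 + 0 = 29.00.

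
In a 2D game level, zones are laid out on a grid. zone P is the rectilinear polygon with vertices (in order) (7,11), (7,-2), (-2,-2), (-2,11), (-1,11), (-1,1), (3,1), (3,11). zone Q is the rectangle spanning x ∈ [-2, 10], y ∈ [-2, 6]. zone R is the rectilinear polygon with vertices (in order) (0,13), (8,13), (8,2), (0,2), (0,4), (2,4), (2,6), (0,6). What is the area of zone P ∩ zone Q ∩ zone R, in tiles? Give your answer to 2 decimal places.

16.00

The intersection is the polygon with vertices (3,6), (7,6), (7,2), (3,2).
By the shoelace formula its area is 16.00.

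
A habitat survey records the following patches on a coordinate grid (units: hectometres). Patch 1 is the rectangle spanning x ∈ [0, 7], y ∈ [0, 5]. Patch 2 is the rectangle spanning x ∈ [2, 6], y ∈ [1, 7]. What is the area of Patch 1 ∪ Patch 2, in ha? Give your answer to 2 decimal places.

43.00

By inclusion–exclusion:
Individual areas: |Patch 1| = 35, |Patch 2| = 24.
|Patch 1∩Patch 2|: x∈[2,6], y∈[1,5] → 4·4 = 16.
|Patch 1 ∪ Patch 2| = 59 − 16 = 43.00.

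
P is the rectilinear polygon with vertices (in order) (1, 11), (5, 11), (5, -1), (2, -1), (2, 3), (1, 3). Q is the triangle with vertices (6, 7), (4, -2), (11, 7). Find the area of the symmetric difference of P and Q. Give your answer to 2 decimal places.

63.84

|P| = 44, |Q| = 22.5, |P∩Q| = 1.3294.
|P △ Q| = |P| + |Q| − 2·|P∩Q| = 44 + 22.5 − 2.6587 = 63.84.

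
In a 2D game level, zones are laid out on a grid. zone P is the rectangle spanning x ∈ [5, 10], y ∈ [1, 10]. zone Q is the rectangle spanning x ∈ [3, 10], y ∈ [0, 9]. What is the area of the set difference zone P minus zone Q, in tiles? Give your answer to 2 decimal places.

|zone P∩zone Q|: x∈[5,10], y∈[1,9] → 5·8 = 40.
|zone P| = 45.
|zone P ∖ zone Q| = |zone P| − |zone P∩zone Q| = 45 − 40 = 5.00.

5.00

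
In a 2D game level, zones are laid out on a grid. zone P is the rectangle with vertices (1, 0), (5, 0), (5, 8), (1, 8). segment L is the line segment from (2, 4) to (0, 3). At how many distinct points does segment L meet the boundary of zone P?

1

The segment meets the boundary at (1,3.5).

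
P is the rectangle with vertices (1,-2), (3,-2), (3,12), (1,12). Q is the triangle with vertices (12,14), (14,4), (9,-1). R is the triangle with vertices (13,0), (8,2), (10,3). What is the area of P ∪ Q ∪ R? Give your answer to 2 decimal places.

60.15

By inclusion–exclusion:
Individual areas: |P| = 28, |Q| = 30, |R| = 4.5.
|P∩Q| = 0.
|P∩R| = 0.
|Q∩R| = 2.3505.
|P∩Q∩R| = 0.
|P ∪ Q ∪ R| = 62.5 − 2.3505 + 0 = 60.15.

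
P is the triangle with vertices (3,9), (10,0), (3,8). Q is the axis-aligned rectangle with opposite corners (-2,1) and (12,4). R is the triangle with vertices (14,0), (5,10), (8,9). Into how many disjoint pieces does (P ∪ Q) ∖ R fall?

(P ∪ Q) ∖ R splits into 2 disjoint pieces (area 43.3486, area 0.3333).

2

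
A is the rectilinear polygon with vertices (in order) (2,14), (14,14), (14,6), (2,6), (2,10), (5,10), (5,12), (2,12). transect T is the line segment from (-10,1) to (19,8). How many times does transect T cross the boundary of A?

2

The segment meets the boundary at (14,6.793), (10.714,6).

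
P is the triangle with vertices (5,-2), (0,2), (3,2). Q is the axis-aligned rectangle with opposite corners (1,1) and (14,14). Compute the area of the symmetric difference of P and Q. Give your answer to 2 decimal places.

|P| = 6, |Q| = 169, |P∩Q| = 2.225.
|P △ Q| = |P| + |Q| − 2·|P∩Q| = 6 + 169 − 4.45 = 170.55.

170.55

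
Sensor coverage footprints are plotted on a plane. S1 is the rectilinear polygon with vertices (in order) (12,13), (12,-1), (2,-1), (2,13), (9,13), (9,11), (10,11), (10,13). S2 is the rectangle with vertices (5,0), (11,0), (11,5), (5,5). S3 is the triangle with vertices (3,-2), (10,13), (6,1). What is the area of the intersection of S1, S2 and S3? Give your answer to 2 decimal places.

The intersection is the polygon with vertices (5,2.286), (6.267,5), (7.333,5), (6,1), (5,0).
By the shoelace formula its area is 5.45.

5.45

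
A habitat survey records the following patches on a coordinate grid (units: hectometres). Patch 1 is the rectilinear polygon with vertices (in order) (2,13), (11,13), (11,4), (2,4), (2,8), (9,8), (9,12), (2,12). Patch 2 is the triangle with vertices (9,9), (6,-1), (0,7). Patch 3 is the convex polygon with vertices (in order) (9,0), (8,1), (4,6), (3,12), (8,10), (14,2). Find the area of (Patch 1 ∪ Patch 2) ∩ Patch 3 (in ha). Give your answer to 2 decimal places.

|Patch 1 ∪ Patch 2| = 71.3361.
|(Patch 1 ∪ Patch 2) ∩ Patch 3| = 29.12.

29.12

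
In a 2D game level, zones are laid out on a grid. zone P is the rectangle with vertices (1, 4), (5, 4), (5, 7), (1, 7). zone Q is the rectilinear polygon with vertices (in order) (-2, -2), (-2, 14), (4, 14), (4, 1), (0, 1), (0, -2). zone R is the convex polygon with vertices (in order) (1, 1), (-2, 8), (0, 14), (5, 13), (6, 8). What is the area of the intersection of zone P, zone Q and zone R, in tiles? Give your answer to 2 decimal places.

8.49

The intersection is the polygon with vertices (1,7), (4,7), (4,5.2), (3.143,4), (1,4).
By the shoelace formula its area is 8.49.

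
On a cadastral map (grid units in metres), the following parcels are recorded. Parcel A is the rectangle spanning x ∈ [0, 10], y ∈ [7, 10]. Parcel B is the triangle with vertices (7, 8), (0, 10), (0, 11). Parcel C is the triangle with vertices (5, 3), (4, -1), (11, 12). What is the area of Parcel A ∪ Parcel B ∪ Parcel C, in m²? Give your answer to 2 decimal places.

37.32

By inclusion–exclusion:
Individual areas: |Parcel A| = 30, |Parcel B| = 3.5, |Parcel C| = 7.5.
|Parcel A∩Parcel B| = 2.3333.
|Parcel A∩Parcel C| = 1.3462.
|Parcel B∩Parcel C| = 0.
|Parcel A∩Parcel B∩Parcel C| = 0.
|Parcel A ∪ Parcel B ∪ Parcel C| = 41 − 3.6795 + 0 = 37.32.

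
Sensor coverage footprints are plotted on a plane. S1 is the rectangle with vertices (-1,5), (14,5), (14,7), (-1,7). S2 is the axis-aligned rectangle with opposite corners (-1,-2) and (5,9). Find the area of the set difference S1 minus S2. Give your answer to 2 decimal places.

|S1∩S2|: x∈[-1,5], y∈[5,7] → 6·2 = 12.
|S1| = 30.
|S1 ∖ S2| = |S1| − |S1∩S2| = 30 − 12 = 18.00.

18.00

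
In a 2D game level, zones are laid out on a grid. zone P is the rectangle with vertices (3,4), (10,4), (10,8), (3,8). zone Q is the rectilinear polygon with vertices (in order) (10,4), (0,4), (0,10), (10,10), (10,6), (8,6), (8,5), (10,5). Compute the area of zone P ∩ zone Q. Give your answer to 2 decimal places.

26.00

The intersection is the polygon with vertices (10,4), (3,4), (3,8), (10,8), (10,6), (8,6), (8,5), (10,5).
By the shoelace formula its area is 26.00.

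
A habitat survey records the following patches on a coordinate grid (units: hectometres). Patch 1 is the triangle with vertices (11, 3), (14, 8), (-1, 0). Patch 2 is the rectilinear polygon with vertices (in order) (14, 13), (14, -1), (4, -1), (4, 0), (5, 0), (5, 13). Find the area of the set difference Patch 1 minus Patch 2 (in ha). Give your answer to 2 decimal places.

5.10

|Patch 1| = 25.5, |Patch 1∩Patch 2| = 20.4.
|Patch 1 ∖ Patch 2| = |Patch 1| − |Patch 1∩Patch 2| = 25.5 − 20.4 = 5.10.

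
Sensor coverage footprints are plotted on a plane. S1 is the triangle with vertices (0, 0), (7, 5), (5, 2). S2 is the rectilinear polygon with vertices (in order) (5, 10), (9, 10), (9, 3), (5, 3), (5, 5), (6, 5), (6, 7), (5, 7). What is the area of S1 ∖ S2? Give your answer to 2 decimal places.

4.26

|S1| = 5.5, |S1∩S2| = 1.2381.
|S1 ∖ S2| = |S1| − |S1∩S2| = 5.5 − 1.2381 = 4.26.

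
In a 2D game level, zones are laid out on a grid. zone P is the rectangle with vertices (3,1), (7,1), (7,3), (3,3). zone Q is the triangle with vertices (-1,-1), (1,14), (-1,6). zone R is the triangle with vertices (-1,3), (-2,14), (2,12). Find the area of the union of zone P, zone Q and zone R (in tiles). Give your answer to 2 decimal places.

30.89

By inclusion–exclusion:
Individual areas: |zone P| = 8, |zone Q| = 7, |zone R| = 21.
|zone P∩zone Q| = 0.
|zone P∩zone R| = 0.
|zone Q∩zone R| = 5.1128.
|zone P∩zone Q∩zone R| = 0.
|zone P ∪ zone Q ∪ zone R| = 36 − 5.1128 + 0 = 30.89.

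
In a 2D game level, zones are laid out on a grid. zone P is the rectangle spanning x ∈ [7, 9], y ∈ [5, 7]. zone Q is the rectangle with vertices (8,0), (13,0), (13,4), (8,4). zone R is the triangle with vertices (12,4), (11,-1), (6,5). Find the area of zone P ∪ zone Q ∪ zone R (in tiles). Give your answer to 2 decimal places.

By inclusion–exclusion:
Individual areas: |zone P| = 4, |zone Q| = 20, |zone R| = 15.5.
|zone P∩zone Q| = 0 (no overlap).
|zone P∩zone R| = 0.
|zone Q∩zone R| = 11.5833.
|zone P∩zone Q∩zone R| = 0.
|zone P ∪ zone Q ∪ zone R| = 39.5 − 11.5833 + 0 = 27.92.

27.92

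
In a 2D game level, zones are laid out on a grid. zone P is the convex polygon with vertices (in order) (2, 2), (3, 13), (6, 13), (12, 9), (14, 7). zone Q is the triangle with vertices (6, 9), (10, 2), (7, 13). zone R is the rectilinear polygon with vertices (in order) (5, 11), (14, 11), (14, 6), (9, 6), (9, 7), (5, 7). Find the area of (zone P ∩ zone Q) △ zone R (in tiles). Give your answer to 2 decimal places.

37.73

|zone P ∩ zone Q| = 10.1747.
|(zone P ∩ zone Q) ∩ zone R| = 6.7208.
|(zone P ∩ zone Q) △ zone R| = 10.1747 + 41 − 13.4416 = 37.73.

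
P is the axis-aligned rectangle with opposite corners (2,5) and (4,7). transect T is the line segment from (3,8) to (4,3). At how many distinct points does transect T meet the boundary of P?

The segment meets the boundary at (3.6,5), (3.2,7).

2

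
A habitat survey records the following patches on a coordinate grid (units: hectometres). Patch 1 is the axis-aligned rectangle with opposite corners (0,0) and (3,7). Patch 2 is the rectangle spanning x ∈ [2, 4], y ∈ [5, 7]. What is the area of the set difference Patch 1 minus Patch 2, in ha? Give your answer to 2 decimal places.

19.00

|Patch 1∩Patch 2|: x∈[2,3], y∈[5,7] → 1·2 = 2.
|Patch 1| = 21.
|Patch 1 ∖ Patch 2| = |Patch 1| − |Patch 1∩Patch 2| = 21 − 2 = 19.00.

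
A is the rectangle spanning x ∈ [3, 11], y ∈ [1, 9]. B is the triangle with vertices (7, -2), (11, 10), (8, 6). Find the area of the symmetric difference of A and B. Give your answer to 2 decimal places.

56.29

|A| = 64, |B| = 10, |A∩B| = 8.8542.
|A △ B| = |A| + |B| − 2·|A∩B| = 64 + 10 − 17.7083 = 56.29.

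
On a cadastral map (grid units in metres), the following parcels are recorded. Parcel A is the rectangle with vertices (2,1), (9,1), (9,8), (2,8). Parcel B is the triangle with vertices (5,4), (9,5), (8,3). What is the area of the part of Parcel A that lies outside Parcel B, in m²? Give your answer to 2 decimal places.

45.50

|Parcel A| = 49, |Parcel A∩Parcel B| = 3.5.
|Parcel A ∖ Parcel B| = |Parcel A| − |Parcel A∩Parcel B| = 49 − 3.5 = 45.50.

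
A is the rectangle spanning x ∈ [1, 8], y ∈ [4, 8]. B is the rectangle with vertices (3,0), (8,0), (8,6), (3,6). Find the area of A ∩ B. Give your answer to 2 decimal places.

|A∩B|: x∈[3,8], y∈[4,6] → 5·2 = 10.

10.00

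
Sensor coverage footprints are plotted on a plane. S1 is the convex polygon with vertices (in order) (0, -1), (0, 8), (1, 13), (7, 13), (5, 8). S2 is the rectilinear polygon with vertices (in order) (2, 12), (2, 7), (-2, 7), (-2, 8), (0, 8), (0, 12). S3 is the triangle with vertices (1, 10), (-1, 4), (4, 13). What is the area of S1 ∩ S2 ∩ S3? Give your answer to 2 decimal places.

The intersection is the polygon with vertices (2,9.4), (0.667,7), (0,7), (1,10), (2,11).
By the shoelace formula its area is 3.40.

3.40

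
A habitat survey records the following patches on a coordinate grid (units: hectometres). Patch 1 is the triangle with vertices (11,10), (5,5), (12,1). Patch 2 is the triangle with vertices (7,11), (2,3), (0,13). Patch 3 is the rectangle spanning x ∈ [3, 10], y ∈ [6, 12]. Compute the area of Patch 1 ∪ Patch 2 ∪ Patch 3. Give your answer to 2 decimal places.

By inclusion–exclusion:
Individual areas: |Patch 1| = 29.5, |Patch 2| = 33, |Patch 3| = 42.
|Patch 1∩Patch 2| = 0.
|Patch 1∩Patch 3| = 6.0167.
|Patch 2∩Patch 3| = 14.4375.
|Patch 1∩Patch 2∩Patch 3| = 0.
|Patch 1 ∪ Patch 2 ∪ Patch 3| = 104.5 − 20.4542 + 0 = 84.05.

84.05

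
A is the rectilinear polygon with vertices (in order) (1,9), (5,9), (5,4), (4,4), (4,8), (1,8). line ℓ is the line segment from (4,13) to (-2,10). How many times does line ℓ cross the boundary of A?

0

The segment lies entirely outside A and never meets its boundary.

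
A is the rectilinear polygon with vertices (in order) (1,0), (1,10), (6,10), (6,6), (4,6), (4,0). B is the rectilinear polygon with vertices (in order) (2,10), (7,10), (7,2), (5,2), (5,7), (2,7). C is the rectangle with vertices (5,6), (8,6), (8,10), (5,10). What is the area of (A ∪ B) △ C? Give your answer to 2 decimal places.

|A ∪ B| = 50.
|(A ∪ B) ∩ C| = 8.
|(A ∪ B) △ C| = 50 + 12 − 16 = 46.00.

46.00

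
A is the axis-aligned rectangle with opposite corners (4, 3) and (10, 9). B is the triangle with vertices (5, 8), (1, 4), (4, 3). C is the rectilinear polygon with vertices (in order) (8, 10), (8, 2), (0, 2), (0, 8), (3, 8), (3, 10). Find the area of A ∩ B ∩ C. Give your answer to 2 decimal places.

The intersection is the polygon with vertices (5,8), (4,3), (4,7).
By the shoelace formula its area is 2.00.

2.00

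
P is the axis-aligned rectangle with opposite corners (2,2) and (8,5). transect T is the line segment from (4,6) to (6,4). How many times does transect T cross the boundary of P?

The segment meets the boundary at (5,5).

1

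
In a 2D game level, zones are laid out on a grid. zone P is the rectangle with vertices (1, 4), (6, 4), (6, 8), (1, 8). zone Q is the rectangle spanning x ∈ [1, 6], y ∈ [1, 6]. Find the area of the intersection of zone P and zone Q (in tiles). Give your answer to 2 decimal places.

10.00

|zone P∩zone Q|: x∈[1,6], y∈[4,6] → 5·2 = 10.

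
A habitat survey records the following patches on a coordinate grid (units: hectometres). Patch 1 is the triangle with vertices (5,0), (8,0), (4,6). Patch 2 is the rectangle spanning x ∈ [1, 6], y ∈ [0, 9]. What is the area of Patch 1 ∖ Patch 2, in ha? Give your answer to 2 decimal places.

3.00

|Patch 1| = 9, |Patch 1∩Patch 2| = 6.
|Patch 1 ∖ Patch 2| = |Patch 1| − |Patch 1∩Patch 2| = 9 − 6 = 3.00.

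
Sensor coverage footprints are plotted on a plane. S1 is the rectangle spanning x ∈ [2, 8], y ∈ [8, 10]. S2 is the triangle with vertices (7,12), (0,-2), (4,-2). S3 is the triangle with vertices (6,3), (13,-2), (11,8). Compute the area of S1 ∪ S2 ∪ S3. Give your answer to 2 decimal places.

By inclusion–exclusion:
Individual areas: |S1| = 12, |S2| = 28, |S3| = 30.
|S1∩S2| = 1.7143.
|S1∩S3| = 0.
|S2∩S3| = 0.
|S1∩S2∩S3| = 0.
|S1 ∪ S2 ∪ S3| = 70 − 1.7143 + 0 = 68.29.

68.29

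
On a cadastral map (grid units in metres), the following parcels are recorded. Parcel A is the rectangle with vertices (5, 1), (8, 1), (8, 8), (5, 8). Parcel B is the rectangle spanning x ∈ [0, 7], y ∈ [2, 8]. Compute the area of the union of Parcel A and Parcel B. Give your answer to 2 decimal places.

By inclusion–exclusion:
Individual areas: |Parcel A| = 21, |Parcel B| = 42.
|Parcel A∩Parcel B|: x∈[5,7], y∈[2,8] → 2·6 = 12.
|Parcel A ∪ Parcel B| = 63 − 12 = 51.00.

51.00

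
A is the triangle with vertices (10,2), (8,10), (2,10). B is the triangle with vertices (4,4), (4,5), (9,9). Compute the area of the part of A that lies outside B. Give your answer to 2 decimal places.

|A| = 24, |A∩B| = 0.9625.
|A ∖ B| = |A| − |A∩B| = 24 − 0.9625 = 23.04.

23.04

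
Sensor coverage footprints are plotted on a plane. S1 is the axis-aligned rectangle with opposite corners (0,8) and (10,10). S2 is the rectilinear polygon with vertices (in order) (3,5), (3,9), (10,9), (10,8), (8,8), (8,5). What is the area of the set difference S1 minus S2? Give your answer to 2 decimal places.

13.00

|S1| = 20, |S1∩S2| = 7.
|S1 ∖ S2| = |S1| − |S1∩S2| = 20 − 7 = 13.00.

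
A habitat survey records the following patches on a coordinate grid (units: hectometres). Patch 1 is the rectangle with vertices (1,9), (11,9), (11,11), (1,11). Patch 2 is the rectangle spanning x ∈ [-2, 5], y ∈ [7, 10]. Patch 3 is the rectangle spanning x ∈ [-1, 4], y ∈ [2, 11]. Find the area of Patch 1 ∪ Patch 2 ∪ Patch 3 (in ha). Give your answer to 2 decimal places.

By inclusion–exclusion:
Individual areas: |Patch 1| = 20, |Patch 2| = 21, |Patch 3| = 45.
|Patch 1∩Patch 2|: x∈[1,5], y∈[9,10] → 4·1 = 4.
|Patch 1∩Patch 3|: x∈[1,4], y∈[9,11] → 3·2 = 6.
|Patch 2∩Patch 3|: x∈[-1,4], y∈[7,10] → 5·3 = 15.
|Patch 1∩Patch 2∩Patch 3| = 3.
|Patch 1 ∪ Patch 2 ∪ Patch 3| = 86 − 25 + 3 = 64.00.

64.00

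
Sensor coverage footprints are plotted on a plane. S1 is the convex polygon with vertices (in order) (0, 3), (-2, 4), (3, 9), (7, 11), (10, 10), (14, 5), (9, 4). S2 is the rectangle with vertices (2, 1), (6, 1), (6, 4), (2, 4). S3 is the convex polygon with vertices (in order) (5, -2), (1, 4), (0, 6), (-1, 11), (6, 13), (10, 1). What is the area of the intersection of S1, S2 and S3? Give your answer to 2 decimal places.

The intersection is the polygon with vertices (2,4), (6,4), (6,3.667), (2,3.222).
By the shoelace formula its area is 2.22.

2.22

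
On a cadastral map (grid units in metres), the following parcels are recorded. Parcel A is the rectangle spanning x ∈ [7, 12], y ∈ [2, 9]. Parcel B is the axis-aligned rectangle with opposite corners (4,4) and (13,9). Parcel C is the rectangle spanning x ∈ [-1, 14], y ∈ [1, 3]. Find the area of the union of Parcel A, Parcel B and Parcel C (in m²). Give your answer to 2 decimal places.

By inclusion–exclusion:
Individual areas: |Parcel A| = 35, |Parcel B| = 45, |Parcel C| = 30.
|Parcel A∩Parcel B|: x∈[7,12], y∈[4,9] → 5·5 = 25.
|Parcel A∩Parcel C|: x∈[7,12], y∈[2,3] → 5·1 = 5.
|Parcel B∩Parcel C| = 0 (no overlap).
|Parcel A∩Parcel B∩Parcel C| = 0.
|Parcel A ∪ Parcel B ∪ Parcel C| = 110 − 30 + 0 = 80.00.

80.00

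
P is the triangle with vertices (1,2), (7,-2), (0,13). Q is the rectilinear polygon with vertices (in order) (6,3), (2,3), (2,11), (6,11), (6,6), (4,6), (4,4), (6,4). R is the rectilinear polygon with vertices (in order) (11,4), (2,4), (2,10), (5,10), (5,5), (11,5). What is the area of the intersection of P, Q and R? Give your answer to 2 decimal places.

5.14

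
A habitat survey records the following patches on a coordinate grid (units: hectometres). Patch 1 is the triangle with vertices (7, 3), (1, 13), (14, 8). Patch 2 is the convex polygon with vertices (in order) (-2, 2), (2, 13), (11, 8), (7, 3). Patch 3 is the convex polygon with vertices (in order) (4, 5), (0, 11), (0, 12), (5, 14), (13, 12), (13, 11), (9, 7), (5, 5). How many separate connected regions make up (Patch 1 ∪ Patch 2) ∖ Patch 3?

3

(Patch 1 ∪ Patch 2) ∖ Patch 3 splits into 3 disjoint pieces (area 0.1423, area 0.0294, area 49.781).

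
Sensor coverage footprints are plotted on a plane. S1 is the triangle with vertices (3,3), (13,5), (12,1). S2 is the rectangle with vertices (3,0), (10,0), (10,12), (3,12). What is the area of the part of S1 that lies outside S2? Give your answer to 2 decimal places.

8.66

|S1| = 19, |S1∩S2| = 10.3444.
|S1 ∖ S2| = |S1| − |S1∩S2| = 19 − 10.3444 = 8.66.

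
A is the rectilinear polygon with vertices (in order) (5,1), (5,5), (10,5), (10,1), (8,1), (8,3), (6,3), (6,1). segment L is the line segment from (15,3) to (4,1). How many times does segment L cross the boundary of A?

The segment meets the boundary at (5,1.182), (6,1.364), (8,1.727), (10,2.091).

4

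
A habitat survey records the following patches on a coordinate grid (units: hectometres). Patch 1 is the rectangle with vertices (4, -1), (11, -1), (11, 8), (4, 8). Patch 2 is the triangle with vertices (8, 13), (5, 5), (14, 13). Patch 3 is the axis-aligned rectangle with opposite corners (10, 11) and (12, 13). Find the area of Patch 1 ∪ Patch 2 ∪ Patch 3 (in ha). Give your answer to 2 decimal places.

By inclusion–exclusion:
Individual areas: |Patch 1| = 63, |Patch 2| = 24, |Patch 3| = 4.
|Patch 1∩Patch 2| = 3.375.
|Patch 1∩Patch 3| = 0 (no overlap).
|Patch 2∩Patch 3| = 3.9722.
|Patch 1∩Patch 2∩Patch 3| = 0.
|Patch 1 ∪ Patch 2 ∪ Patch 3| = 91 − 7.3472 + 0 = 83.65.

83.65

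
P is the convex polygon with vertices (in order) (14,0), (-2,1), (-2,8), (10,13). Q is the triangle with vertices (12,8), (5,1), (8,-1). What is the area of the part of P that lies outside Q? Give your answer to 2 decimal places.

|P| = 144, |P∩Q| = 15.4664.
|P ∖ Q| = |P| − |P∩Q| = 144 − 15.4664 = 128.53.

128.53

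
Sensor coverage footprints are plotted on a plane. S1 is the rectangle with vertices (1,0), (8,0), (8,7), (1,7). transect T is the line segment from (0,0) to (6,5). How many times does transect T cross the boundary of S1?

The segment meets the boundary at (1,0.833).

1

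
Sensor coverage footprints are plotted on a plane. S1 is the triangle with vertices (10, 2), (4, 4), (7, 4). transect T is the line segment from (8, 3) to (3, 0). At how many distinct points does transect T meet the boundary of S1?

The segment meets the boundary at (7.643,2.786).

1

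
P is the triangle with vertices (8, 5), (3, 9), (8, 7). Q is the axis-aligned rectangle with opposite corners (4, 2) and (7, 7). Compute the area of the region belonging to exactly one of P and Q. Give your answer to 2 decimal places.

18.20

|P| = 5, |Q| = 15, |P∩Q| = 0.9.
|P △ Q| = |P| + |Q| − 2·|P∩Q| = 5 + 15 − 1.8 = 18.20.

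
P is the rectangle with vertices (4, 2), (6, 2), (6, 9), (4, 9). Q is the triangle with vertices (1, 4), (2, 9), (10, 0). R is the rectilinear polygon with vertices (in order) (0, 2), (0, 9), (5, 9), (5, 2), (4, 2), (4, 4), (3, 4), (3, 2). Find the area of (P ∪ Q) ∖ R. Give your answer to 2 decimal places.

13.61

|P ∪ Q| = 31.75.
|(P ∪ Q) ∩ R| = 18.1389.
|(P ∪ Q) ∖ R| = 31.75 − 18.1389 = 13.61.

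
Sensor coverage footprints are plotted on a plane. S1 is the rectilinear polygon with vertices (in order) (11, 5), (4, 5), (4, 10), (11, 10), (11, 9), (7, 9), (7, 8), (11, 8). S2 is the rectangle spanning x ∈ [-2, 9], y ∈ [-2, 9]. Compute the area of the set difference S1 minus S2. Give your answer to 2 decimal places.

|S1| = 31, |S1∩S2| = 18.
|S1 ∖ S2| = |S1| − |S1∩S2| = 31 − 18 = 13.00.

13.00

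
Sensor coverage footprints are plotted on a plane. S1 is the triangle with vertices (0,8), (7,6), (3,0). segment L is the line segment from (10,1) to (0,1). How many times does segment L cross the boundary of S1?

The segment meets the boundary at (3.667,1), (2.625,1).

2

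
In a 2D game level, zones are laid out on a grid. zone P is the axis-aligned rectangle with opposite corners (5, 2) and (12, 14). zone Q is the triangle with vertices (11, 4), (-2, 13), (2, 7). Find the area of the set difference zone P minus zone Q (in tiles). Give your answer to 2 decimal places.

|zone P| = 84, |zone P∩zone Q| = 6.4615.
|zone P ∖ zone Q| = |zone P| − |zone P∩zone Q| = 84 − 6.4615 = 77.54.

77.54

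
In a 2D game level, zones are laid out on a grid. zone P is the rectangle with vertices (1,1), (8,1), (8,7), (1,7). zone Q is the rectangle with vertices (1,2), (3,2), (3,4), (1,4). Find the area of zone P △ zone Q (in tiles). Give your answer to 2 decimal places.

38.00

|zone P∩zone Q|: x∈[1,3], y∈[2,4] → 2·2 = 4.
|zone P △ zone Q| = |zone P| + |zone Q| − 2·|zone P∩zone Q| = 42 + 4 − 8 = 38.00.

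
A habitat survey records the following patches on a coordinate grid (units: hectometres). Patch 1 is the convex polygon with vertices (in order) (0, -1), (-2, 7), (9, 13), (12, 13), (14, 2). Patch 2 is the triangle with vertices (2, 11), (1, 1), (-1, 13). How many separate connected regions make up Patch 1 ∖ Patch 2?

1

Patch 1 ∖ Patch 2 is a single connected region.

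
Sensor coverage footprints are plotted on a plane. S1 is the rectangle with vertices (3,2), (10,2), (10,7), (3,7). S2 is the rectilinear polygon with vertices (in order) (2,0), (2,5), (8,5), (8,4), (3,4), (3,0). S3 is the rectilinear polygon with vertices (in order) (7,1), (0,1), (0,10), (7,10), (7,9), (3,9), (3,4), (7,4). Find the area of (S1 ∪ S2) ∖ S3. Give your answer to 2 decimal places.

|S1 ∪ S2| = 40.
|(S1 ∪ S2) ∩ S3| = 12.
|(S1 ∪ S2) ∖ S3| = 40 − 12 = 28.00.

28.00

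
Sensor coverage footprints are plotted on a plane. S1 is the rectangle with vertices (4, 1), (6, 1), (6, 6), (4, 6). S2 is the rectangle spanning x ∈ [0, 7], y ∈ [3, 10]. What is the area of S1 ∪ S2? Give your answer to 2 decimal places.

By inclusion–exclusion:
Individual areas: |S1| = 10, |S2| = 49.
|S1∩S2|: x∈[4,6], y∈[3,6] → 2·3 = 6.
|S1 ∪ S2| = 59 − 6 = 53.00.

53.00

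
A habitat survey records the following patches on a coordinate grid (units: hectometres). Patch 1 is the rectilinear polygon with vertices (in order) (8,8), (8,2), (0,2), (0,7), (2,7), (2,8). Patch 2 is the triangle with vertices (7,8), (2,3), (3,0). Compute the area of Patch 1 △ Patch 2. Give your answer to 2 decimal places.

39.33

|Patch 1| = 46, |Patch 2| = 10, |Patch 1∩Patch 2| = 8.3333.
|Patch 1 △ Patch 2| = |Patch 1| + |Patch 2| − 2·|Patch 1∩Patch 2| = 46 + 10 − 16.6667 = 39.33.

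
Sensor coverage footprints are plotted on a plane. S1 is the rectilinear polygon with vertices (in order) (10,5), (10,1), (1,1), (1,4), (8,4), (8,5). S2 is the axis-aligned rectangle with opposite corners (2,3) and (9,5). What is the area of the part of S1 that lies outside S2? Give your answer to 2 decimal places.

21.00

|S1| = 29, |S1∩S2| = 8.
|S1 ∖ S2| = |S1| − |S1∩S2| = 29 − 8 = 21.00.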